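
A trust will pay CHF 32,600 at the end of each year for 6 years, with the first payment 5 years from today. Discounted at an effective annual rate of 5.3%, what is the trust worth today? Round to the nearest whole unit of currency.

Value one period before first payment (t=4): 32600 × [1 − (1+0.053)^(−6)] / 0.053 = 32600 × 5.027357 = 163,891.8333
Discount back 4 years: 163,891.8333 × (1+0.053)^(−4) = 163,891.8333 × 0.813367 = 133,304.1987

CHF 133,304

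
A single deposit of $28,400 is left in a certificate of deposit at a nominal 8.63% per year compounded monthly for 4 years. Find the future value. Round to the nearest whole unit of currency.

i = 0.0863/12 = 0.00719167 per month; n = 4·12 = 48.
FV = PV·(1+i)^n = 28,400 × 1.410529 = 40,059.0166

$40,059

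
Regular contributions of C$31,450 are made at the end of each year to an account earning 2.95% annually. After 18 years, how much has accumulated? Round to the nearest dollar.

C$733,071

FV = 31450 × [(1+0.0295)^18 − 1] / 0.0295 = 31450 × 23.309107 = 733,071.4124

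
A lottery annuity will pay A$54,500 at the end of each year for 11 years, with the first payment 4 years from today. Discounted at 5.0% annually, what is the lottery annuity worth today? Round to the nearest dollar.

Value one period before first payment (t=3): 54500 × [1 − (1+0.05)^(−11)] / 0.05 = 54500 × 8.306414 = 452,699.5749
PV₀ = 452,699.5749 / (1+0.05)^3 = 452,699.5749 / 1.157625 = 391,058.9136

A$391,059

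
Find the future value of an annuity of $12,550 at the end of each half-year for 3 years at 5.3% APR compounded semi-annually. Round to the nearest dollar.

$80,468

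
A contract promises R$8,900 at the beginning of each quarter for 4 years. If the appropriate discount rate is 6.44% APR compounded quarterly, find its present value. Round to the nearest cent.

With 4 periods per year: i = 0.0161, n = 16.
PV = PMT · [1 − (1+i)^(−n)] / i × (1+i) = 8900 · 14.232234 = 126,666.8813
(Beginning-of-period payments → annuity-due factor ×(1+i).)

R$126,666.88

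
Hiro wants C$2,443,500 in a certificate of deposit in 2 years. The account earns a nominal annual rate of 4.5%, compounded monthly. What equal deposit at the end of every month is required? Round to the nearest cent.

C$97,490.30

Periodic rate i = 0.045/12 = 0.00375; n = 2 × 12 = 24 periods.
PMT = 2.4435e+06 / ( [(1+0.00375)^24 − 1] / 0.00375 ) = 2.4435e+06 / 25.064031 = 97,490.3025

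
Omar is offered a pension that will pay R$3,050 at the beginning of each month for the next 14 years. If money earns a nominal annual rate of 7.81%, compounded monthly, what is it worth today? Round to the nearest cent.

i = 0.0781/12 = 0.00650833 per month; n = 14·12 = 168.
PV = 3050 × [1 − (1+0.00650833)^(−168)] / 0.00650833 × (1+i) = 3050 × 102.646144 = 313,070.7401
Payments are at the start of each period, so multiply by (1+i).

R$313,070.74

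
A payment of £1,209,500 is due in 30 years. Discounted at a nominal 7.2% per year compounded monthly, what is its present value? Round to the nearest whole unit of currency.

£140,389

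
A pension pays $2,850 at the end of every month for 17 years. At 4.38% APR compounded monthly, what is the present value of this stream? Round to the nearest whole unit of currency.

i = 0.0438/12 = 0.00365 per month; n = 17·12 = 204.
Annuity factor a(204|0.00365) = 143.679870; PV = 2850 × 143.679870 = 409,487.6297

$409,488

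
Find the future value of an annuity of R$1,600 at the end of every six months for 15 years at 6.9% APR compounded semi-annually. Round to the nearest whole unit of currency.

Periodic rate i = 0.069/2 = 0.0345; n = 15 × 2 = 30 periods.
FV = 1600 × [(1+0.0345)^30 − 1] / 0.0345 = 1600 × 51.199977 = 81,919.9628

R$81,920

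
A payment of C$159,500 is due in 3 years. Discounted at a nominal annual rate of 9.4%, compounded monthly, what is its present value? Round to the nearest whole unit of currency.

With 12 periods per year: i = 0.00783333, n = 36.
PV = FV·(1+i)^(−n) = 159,500 × 0.755103 = 120,438.9142

C$120,439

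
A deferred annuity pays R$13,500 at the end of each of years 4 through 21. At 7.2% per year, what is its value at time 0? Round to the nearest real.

PV at t=3 (ordinary 18-year annuity): 13500 × a(18|0.072) = 13500 × 9.915497 = 133,859.2137
Discount back 3 years: 133,859.2137 × (1+0.072)^(−3) = 133,859.2137 × 0.811738 = 108,658.5520

R$108,659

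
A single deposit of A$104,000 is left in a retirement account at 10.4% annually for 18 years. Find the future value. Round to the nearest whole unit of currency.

FV = PV·(1+i)^n = 104,000 × 5.935309 = 617,272.1179

A$617,272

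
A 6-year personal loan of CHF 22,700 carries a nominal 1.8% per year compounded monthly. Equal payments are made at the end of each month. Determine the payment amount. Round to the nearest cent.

CHF 332.85

With 12 periods per year: i = 0.0015, n = 72.
Annuity-PV factor = 68.199844; PMT = 22700 / 68.199844 = 332.8453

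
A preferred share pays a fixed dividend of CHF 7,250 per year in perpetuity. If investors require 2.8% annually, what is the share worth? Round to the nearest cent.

PV = C/r = 7250/0.028 = 258,928.5714

CHF 258,928.57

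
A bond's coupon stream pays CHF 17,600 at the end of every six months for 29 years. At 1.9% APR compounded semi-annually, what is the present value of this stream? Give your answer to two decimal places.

i = 0.019/2 = 0.0095 per half-year; n = 29·2 = 58.
PV = PMT · [1 − (1+i)^(−n)] / i = 17600 · 44.434303 = 782,043.7240

CHF 782,043.72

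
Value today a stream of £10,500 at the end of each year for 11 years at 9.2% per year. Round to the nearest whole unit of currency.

Annuity factor a(11|0.092) = 6.741342; PV = 10500 × 6.741342 = 70,784.0931

£70,784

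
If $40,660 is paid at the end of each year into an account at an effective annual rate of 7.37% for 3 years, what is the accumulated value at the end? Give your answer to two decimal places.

$131,190.78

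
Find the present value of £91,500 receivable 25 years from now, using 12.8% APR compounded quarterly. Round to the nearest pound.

£3,921

Periodic rate i = 0.128/4 = 0.032; n = 25 × 4 = 100 periods.
PV = FV·(1+i)^(−n) = 91,500 × 0.042858 = 3,921.4923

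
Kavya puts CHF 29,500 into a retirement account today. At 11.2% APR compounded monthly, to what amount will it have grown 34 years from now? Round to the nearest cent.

With 12 periods per year: i = 0.00933333, n = 408.
29,500 × (1+0.00933333)^408 = 29,500 × 44.271412 = 1,306,006.6497

CHF 1,306,006.65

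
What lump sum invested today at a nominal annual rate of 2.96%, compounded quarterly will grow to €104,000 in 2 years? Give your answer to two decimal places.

With 4 periods per year: i = 0.0074, n = 8.
PV = FV·(1+i)^(−n) = 104,000 × 0.942724 = 98,043.2654

€98,043.27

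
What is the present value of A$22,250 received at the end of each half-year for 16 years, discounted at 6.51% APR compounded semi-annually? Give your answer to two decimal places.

A$438,305.22

With 2 periods per year: i = 0.03255, n = 32.
PV = 22250 × [1 − (1+0.03255)^(−32)] / 0.03255 = 22250 × 19.699111 = 438,305.2245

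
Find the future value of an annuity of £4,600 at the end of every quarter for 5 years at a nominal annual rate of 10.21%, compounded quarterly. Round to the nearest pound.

£118,128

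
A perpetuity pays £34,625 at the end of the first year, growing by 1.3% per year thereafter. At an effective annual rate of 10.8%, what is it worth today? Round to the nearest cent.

£364,473.68

PV = D₁/(r − g) = 34625/(0.108 − 0.013) = 364,473.6842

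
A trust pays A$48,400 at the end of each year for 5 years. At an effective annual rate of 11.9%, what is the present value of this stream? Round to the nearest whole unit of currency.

PV = 48400 × [1 − (1+0.119)^(−5)] / 0.119 = 48400 × 3.613724 = 174,904.2551

A$174,904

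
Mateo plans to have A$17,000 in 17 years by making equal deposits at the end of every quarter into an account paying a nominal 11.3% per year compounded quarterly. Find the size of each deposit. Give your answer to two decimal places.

A$85.03

Periodic rate i = 0.113/4 = 0.02825; n = 17 × 4 = 68 periods.
PMT = 17000 / ( [(1+0.02825)^68 − 1] / 0.02825 ) = 17000 / 199.941030 = 85.0251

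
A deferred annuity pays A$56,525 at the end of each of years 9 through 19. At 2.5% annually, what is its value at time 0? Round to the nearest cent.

PV at t=8 (ordinary 11-year annuity): 56525 × a(11|0.025) = 56525 × 9.514209 = 537,790.6475
PV₀ = 537,790.6475 / (1+0.025)^8 = 537,790.6475 / 1.218403 = 441,389.8298

A$441,389.83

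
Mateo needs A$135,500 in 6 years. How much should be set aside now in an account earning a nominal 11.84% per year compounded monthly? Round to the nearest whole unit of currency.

i = 0.1184/12 = 0.00986667 per month; n = 6·12 = 72.
PV = 135,500 / (1 + 0.00986667)^72 = 135,500 / 2.027733 = 66,823.4052

A$66,823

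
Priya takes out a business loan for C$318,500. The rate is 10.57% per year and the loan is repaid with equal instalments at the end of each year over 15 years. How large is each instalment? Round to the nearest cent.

PMT = 318500 / ( [1 − (1+0.1057)^(−15)] / 0.1057 ) = 318500 / 7.364863 = 43,245.8826

C$43,245.88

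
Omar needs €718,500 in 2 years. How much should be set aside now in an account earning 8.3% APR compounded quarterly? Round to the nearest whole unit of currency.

€609,637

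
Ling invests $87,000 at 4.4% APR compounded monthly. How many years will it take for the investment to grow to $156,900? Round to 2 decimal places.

13.43 years

Periodic rate i = 0.044/12 = 0.00366667.
n = ln(156900/87000) / ln(1+0.00366667) = ln(1.80345) / 0.003660 = 161.1221 months
= 161.1221/12 years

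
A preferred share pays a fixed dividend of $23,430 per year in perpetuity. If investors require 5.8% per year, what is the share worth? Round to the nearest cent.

$403,965.52

PV = C/r = 23430/0.058 = 403,965.5172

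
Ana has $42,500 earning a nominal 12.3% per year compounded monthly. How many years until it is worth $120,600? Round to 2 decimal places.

8.52 years

Periodic rate i = 0.123/12 = 0.01025.
n = ln(120600/42500) / ln(1+0.01025) = ln(2.83765) / 0.010198 = 102.2743 months
= 102.2743/12 years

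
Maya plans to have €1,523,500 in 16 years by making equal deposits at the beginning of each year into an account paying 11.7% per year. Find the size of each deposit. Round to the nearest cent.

€32,748.38

FV-annuity factor × (1+i) = 46.521381; PMT = 1.5235e+06 / 46.521381 = 32,748.3830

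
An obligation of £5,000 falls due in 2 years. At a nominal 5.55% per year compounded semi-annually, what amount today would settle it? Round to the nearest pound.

£4,481

i = 0.0555/2 = 0.02775 per half-year; n = 2·2 = 4.
PV = 5,000 / (1 + 0.02775)^4 = 5,000 / 1.115706 = 4,481.4656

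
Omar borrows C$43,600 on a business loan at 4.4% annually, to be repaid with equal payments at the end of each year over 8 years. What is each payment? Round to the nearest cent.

Annuity-PV factor = 6.622918; PMT = 43600 / 6.622918 = 6,583.2012

C$6,583.20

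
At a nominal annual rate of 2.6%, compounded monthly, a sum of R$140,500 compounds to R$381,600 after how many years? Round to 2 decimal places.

38.47 years

Periodic rate i = 0.026/12 = 0.00216667.
(1+i)^n = 381600/140500 = 2.71601, so n = ln 2.71601 / ln 1.00217 = 461.6527 months
= 461.6527/12 years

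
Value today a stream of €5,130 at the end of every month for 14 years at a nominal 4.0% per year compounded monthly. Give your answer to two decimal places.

With 12 periods per year: i = 0.00333333, n = 168.
Annuity factor a(168|0.00333333) = 128.477623; PV = 5130 × 128.477623 = 659,090.2035

€659,090.20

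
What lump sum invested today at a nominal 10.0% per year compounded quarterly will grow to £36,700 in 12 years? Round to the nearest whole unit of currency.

Periodic rate i = 0.1/4 = 0.025; n = 12 × 4 = 48 periods.
PV = 36,700 / (1 + 0.025)^48 = 36,700 / 3.271490 = 11,218.1315

£11,218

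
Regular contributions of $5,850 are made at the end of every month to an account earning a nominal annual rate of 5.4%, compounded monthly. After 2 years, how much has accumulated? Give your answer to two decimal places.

With 12 periods per year: i = 0.0045, n = 24.
FV = PMT · [(1+i)^n − 1] / i = 5850 · 25.283972 = 147,911.2361

$147,911.24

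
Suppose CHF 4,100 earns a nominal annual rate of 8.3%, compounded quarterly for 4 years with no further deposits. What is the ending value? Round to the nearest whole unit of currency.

i = 0.083/4 = 0.02075 per quarter; n = 4·4 = 16.
4,100 × (1+0.02075)^16 = 4,100 × 1.389025 = 5,695.0045

CHF 5,695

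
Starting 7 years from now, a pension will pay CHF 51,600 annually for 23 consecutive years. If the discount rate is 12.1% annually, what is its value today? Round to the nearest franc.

CHF 199,362

PV at t=6 (ordinary 23-year annuity): 51600 × a(23|0.121) = 51600 × 7.667035 = 395,618.9985
PV₀ = 395,618.9985 / (1+0.121)^6 = 395,618.9985 / 1.984420 = 199,362.4966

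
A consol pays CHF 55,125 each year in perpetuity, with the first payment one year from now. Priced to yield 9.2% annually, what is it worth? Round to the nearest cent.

CHF 599,184.78

PV = PMT / i = 55125 / 0.092 = 599,184.7826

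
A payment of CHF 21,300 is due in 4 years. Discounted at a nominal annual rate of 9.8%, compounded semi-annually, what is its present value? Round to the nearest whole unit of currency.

Periodic rate i = 0.098/2 = 0.049; n = 4 × 2 = 8 periods.
Discount factor = (1+0.049)^(−8) = 0.682018; PV = 21,300 × 0.682018 = 14,526.9920

CHF 14,527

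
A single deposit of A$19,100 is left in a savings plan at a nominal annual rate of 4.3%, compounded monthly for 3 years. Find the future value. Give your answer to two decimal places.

A$21,724.87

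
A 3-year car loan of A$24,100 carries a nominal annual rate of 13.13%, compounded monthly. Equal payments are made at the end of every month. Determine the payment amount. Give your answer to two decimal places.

i = 0.1313/12 = 0.0109417 per month; n = 3·12 = 36.
PMT = 24100 / ( [1 − (1+0.0109417)^(−36)] / 0.0109417 ) = 24100 / 29.623835 = 813.5341

A$813.53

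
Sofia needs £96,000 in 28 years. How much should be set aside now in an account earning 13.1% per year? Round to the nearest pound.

PV = FV·(1+i)^(−n) = 96,000 × 0.031845 = 3,057.1609

£3,057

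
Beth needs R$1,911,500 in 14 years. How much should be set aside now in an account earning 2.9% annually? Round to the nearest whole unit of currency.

R$1,281,029

PV = FV·(1+i)^(−n) = 1,911,500 × 0.670170 = 1,281,029.2780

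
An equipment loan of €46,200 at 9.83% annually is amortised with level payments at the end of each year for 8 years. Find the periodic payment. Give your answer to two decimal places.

€8,606.39

Annuity-PV factor = 5.368103; PMT = 46200 / 5.368103 = 8,606.3915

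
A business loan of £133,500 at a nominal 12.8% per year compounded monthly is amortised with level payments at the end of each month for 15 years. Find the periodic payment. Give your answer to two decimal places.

£1,671.57

With 12 periods per year: i = 0.0106667, n = 180.
Annuity-PV factor = 79.865135; PMT = 133500 / 79.865135 = 1,671.5680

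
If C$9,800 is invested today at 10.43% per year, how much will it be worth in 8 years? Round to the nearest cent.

C$21,673.18

9,800 × (1+0.1043)^8 = 9,800 × 2.211549 = 21,673.1808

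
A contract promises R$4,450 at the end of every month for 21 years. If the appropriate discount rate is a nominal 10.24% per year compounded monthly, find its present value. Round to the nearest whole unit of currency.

R$460,208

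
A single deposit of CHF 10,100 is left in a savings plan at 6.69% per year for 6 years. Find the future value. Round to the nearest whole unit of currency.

CHF 14,896

FV = PV·(1+i)^n = 10,100 × 1.474831 = 14,895.7942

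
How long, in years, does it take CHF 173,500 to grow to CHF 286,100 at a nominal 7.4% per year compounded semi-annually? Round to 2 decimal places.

Periodic rate i = 0.074/2 = 0.037.
n = ln(286100/173500) / ln(1+0.037) = ln(1.64899) / 0.036332 = 13.7665 half-years
= 13.7665/2 years

6.88 years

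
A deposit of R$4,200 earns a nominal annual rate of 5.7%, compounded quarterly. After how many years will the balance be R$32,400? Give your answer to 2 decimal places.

36.10 years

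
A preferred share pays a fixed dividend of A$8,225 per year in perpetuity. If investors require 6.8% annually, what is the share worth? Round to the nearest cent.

PV = C/r = 8225/0.068 = 120,955.8824

A$120,955.88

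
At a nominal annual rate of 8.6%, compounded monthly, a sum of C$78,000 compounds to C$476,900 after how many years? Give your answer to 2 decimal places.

21.13 years

Periodic rate i = 0.086/12 = 0.00716667.
(1+i)^n = 476900/78000 = 6.11410, so n = ln 6.11410 / ln 1.00717 = 253.5458 months
= 253.5458/12 years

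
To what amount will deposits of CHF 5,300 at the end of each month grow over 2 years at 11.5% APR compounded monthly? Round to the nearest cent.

CHF 142,255.22

i = 0.115/12 = 0.00958333 per month; n = 2·12 = 24.
Accumulation factor s(24|0.00958333) = 26.840607; FV = 5300 × 26.840607 = 142,255.2155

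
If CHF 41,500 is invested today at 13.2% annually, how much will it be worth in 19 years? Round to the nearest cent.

FV = 41,500 × (1 + 0.132)^19 = 437,653.2994

CHF 437,653.30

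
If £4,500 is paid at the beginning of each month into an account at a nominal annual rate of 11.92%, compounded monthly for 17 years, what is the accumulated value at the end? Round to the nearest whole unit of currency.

£2,979,027

With 12 periods per year: i = 0.00993333, n = 204.
FV = 4500 × [(1+0.00993333)^204 − 1] / 0.00993333 × (1+i) = 4500 × 662.006069 = 2,979,027.3088
(Beginning-of-period payments → annuity-due factor ×(1+i).)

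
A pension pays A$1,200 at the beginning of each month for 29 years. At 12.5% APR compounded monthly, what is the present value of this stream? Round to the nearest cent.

i = 0.125/12 = 0.0104167 per month; n = 29·12 = 348.
PV = 1200 × [1 − (1+0.0104167)^(−348)] / 0.0104167 × (1+i) = 1200 × 94.366112 = 113,239.3344
(annuity-due: payments at period start, so ×(1+i).)

A$113,239.33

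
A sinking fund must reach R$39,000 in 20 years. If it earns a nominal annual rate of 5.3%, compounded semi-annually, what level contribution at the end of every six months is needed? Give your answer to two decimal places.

R$559.61

With 2 periods per year: i = 0.0265, n = 40.
PMT = 39000 / ( [(1+0.0265)^40 − 1] / 0.0265 ) = 39000 / 69.690861 = 559.6143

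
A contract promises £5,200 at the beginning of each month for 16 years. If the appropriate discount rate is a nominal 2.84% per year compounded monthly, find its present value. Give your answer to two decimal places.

£803,496.18

With 12 periods per year: i = 0.00236667, n = 192.
PV = 5200 × [1 − (1+0.00236667)^(−192)] / 0.00236667 × (1+i) = 5200 × 154.518497 = 803,496.1824
(annuity-due: payments at period start, so ×(1+i).)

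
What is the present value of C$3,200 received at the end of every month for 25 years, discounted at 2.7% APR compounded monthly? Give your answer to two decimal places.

C$697,539.37

i = 0.027/12 = 0.00225 per month; n = 25·12 = 300.
PV = 3200 × [1 − (1+0.00225)^(−300)] / 0.00225 = 3200 × 217.981054 = 697,539.3725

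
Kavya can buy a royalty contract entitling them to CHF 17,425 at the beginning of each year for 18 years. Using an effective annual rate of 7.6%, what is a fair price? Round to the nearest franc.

CHF 180,700

PV = PMT · [1 − (1+i)^(−n)] / i × (1+i) = 17425 · 10.370175 = 180,700.3057
Payments are at the start of each period, so multiply by (1+i).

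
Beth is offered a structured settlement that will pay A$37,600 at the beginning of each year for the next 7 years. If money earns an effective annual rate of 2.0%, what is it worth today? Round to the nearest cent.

PV = 37600 × [1 − (1+0.02)^(−7)] / 0.02 × (1+i) = 37600 × 6.601431 = 248,213.8015
(annuity-due: payments at period start, so ×(1+i).)

A$248,213.80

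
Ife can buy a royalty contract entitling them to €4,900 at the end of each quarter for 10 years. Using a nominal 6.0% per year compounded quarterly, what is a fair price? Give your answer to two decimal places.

i = 0.06/4 = 0.015 per quarter; n = 10·4 = 40.
PV = PMT · [1 − (1+i)^(−n)] / i = 4900 · 29.915845 = 146,587.6415

€146,587.64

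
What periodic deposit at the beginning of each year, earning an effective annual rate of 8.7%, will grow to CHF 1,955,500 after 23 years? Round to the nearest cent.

FV-annuity factor × (1+i) = 72.617553; PMT = 1.9555e+06 / 72.617553 = 26,928.7510

CHF 26,928.75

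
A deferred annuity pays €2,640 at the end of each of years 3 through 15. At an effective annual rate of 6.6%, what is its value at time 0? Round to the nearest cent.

€19,864.60

PV at t=2 (ordinary 13-year annuity): 2640 × a(13|0.066) = 2640 × 8.550475 = 22,573.2528
PV₀ = 22,573.2528 / (1+0.066)^2 = 22,573.2528 / 1.136356 = 19,864.5960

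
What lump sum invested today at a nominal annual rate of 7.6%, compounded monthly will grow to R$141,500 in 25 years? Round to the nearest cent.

R$21,291.14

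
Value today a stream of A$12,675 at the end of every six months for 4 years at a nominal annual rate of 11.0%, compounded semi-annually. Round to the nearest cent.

Periodic rate i = 0.11/2 = 0.055; n = 4 × 2 = 8 periods.
Annuity factor a(8|0.055) = 6.334566; PV = 12675 × 6.334566 = 80,290.6239

A$80,290.62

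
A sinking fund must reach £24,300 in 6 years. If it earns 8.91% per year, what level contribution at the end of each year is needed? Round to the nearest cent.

£3,237.29

FV-annuity factor = 7.506270; PMT = 24300 / 7.506270 = 3,237.2935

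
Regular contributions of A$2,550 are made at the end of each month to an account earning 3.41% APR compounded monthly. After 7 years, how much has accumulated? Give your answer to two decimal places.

Periodic rate i = 0.0341/12 = 0.00284167; n = 7 × 12 = 84 periods.
FV = 2550 × [(1+0.00284167)^84 − 1] / 0.00284167 = 2550 × 94.721841 = 241,540.6954

A$241,540.70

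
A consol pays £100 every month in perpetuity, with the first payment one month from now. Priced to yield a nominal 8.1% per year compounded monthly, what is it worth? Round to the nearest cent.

Periodic rate i = 0.081/12 = 0.00675.
PV = C/r = 100/0.00675 = 14,814.8148

£14,814.81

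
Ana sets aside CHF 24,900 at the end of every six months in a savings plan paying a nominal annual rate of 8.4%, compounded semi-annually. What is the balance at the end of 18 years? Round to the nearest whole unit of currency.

Periodic rate i = 0.084/2 = 0.042; n = 18 × 2 = 36 periods.
Accumulation factor s(36|0.042) = 80.900581; FV = 24900 × 80.900581 = 2,014,424.4548

CHF 2,014,424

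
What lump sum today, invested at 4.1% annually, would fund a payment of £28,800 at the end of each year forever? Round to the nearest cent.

PV = PMT / i = 28800 / 0.041 = 702,439.0244

£702,439.02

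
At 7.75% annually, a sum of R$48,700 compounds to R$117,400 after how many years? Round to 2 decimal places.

(1+i)^n = 117400/48700 = 2.41068, so n = ln 2.41068 / ln 1.0775 = 11.7881 years

11.79 years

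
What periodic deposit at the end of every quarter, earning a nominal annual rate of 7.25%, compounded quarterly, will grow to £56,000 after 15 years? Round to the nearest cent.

Periodic rate i = 0.0725/4 = 0.018125; n = 15 × 4 = 60 periods.
FV-annuity factor = 106.929478; PMT = 56000 / 106.929478 = 523.7097

£523.71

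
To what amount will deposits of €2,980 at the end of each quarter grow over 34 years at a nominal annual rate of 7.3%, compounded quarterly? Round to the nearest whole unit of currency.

With 4 periods per year: i = 0.01825, n = 136.
FV = PMT · [(1+i)^n − 1] / i = 2980 · 586.323645 = 1,747,244.4615

€1,747,244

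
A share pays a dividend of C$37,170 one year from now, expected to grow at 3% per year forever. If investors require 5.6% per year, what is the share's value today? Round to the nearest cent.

C$1,429,615.38

PV = D₁/(r − g) = 37170/(0.056 − 0.03) = 1,429,615.3846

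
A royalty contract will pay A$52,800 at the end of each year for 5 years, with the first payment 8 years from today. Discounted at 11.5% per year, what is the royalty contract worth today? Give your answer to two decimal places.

A$89,947.31

Value one period before first payment (t=7): 52800 × [1 − (1+0.115)^(−5)] / 0.115 = 52800 × 3.649878 = 192,713.5503
PV₀ = 192,713.5503 / (1+0.115)^7 = 192,713.5503 / 2.142516 = 89,947.3102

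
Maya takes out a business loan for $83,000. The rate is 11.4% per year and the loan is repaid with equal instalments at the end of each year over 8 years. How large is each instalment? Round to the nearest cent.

$16,359.41

PMT = 83000 / ( [1 − (1+0.114)^(−8)] / 0.114 ) = 83000 / 5.073532 = 16,359.4119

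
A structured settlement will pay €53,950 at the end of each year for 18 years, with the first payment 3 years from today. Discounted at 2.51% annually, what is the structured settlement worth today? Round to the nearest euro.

PV at t=2 (ordinary 18-year annuity): 53950 × a(18|0.0251) = 53950 × 14.340996 = 773,696.7300
PV₀ = 773,696.7300 / (1+0.0251)^2 = 773,696.7300 / 1.050830 = 736,272.0161

€736,272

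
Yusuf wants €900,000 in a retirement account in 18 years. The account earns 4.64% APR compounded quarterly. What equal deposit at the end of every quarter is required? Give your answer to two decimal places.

€8,066.63

With 4 periods per year: i = 0.0116, n = 72.
PMT = 900000 / ( [(1+0.0116)^72 − 1] / 0.0116 ) = 900000 / 111.570702 = 8,066.6338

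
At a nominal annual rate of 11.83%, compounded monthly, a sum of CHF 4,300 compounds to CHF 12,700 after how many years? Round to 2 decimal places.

Periodic rate i = 0.1183/12 = 0.00985833.
n = ln(12700/4300) / ln(1+0.00985833) = ln(2.95349) / 0.009810 = 110.3956 months
= 110.3956/12 years

9.20 years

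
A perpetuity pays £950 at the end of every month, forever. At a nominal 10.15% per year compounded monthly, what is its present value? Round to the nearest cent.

Periodic rate i = 0.1015/12 = 0.00845833.
PV = PMT / i = 950 / 0.00845833 = 112,315.2709

£112,315.27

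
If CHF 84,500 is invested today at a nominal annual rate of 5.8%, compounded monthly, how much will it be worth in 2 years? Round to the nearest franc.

CHF 94,867

With 12 periods per year: i = 0.00483333, n = 24.
84,500 × (1+0.00483333)^24 = 84,500 × 1.122682 = 94,866.6386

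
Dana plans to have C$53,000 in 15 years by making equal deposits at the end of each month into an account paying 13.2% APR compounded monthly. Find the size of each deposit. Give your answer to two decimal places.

Periodic rate i = 0.132/12 = 0.011; n = 15 × 12 = 180 periods.
PMT = 53000 / ( [(1+0.011)^180 − 1] / 0.011 ) = 53000 / 560.442265 = 94.5682

C$94.57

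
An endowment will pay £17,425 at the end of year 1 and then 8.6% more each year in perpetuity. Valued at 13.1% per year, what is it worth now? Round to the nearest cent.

£387,222.22

PV = PMT / (i − g) = 17425 / (0.131 − 0.086) = 17425 / 0.045000 = 387,222.2222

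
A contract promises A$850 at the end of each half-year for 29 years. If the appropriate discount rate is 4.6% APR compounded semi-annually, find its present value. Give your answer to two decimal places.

Periodic rate i = 0.046/2 = 0.023; n = 29 × 2 = 58 periods.
Annuity factor a(58|0.023) = 31.850786; PV = 850 × 31.850786 = 27,073.1681

A$27,073.17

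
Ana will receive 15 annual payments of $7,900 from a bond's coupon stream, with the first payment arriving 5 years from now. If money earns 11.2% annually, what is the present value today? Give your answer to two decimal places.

$36,746.04

Value one period before first payment (t=4): 7900 × [1 − (1+0.112)^(−15)] / 0.112 = 7900 × 7.112177 = 56,186.1981
PV₀ = 56,186.1981 / (1+0.112)^4 = 56,186.1981 / 1.529041 = 36,746.0360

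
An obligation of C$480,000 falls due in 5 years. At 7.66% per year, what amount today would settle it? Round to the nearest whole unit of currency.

PV = 480,000 / (1 + 0.0766)^5 = 480,000 / 1.446345 = 331,871.0428

C$331,871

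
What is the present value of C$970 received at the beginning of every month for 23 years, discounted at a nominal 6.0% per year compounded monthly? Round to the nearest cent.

C$145,750.78

With 12 periods per year: i = 0.005, n = 276.
Annuity factor a(276|0.005) × (1+i) = 150.258534; PV = 970 × 150.258534 = 145,750.7777
(annuity-due: payments at period start, so ×(1+i).)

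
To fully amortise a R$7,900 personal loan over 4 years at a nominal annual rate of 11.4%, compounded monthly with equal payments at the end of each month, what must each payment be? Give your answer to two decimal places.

Periodic rate i = 0.114/12 = 0.0095; n = 4 × 12 = 48 periods.
PMT = 7900 / ( [1 − (1+0.0095)^(−48)] / 0.0095 ) = 7900 / 38.402156 = 205.7176

R$205.72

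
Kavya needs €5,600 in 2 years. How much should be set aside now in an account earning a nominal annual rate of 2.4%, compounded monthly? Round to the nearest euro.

Periodic rate i = 0.024/12 = 0.002; n = 2 × 12 = 24 periods.
Discount factor = (1+0.002)^(−24) = 0.953179; PV = 5,600 × 0.953179 = 5,337.8051

€5,338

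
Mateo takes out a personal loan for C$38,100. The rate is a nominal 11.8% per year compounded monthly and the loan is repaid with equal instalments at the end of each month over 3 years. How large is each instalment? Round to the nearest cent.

C$1,261.83

Periodic rate i = 0.118/12 = 0.00983333; n = 3 × 12 = 36 periods.
PMT = 38100 / ( [1 − (1+0.00983333)^(−36)] / 0.00983333 ) = 38100 / 30.194270 = 1,261.8288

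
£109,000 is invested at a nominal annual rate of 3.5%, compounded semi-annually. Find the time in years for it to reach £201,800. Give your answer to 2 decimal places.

17.75 years

Periodic rate i = 0.035/2 = 0.0175.
(1+i)^n = 201800/109000 = 1.85138, so n = ln 1.85138 / ln 1.0175 = 35.5030 half-years
= 35.5030/2 years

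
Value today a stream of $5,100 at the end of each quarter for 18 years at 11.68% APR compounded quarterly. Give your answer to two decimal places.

$152,668.64

With 4 periods per year: i = 0.0292, n = 72.
PV = 5100 × [1 − (1+0.0292)^(−72)] / 0.0292 = 5100 × 29.935028 = 152,668.6425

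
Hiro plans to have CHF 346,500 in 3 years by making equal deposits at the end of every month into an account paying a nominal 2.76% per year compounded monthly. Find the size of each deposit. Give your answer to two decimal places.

CHF 9,243.08

With 12 periods per year: i = 0.0023, n = 36.
PMT = 346500 / ( [(1+0.0023)^36 − 1] / 0.0023 ) = 346500 / 37.487498 = 9,243.0815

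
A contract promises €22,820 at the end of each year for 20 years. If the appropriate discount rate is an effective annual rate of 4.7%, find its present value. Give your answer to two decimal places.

€291,762.98

PV = PMT · [1 − (1+i)^(−n)] / i = 22820 · 12.785407 = 291,762.9816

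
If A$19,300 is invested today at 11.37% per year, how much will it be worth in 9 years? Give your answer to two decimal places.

FV = 19,300 × (1 + 0.1137)^9 = 50,871.1184

A$50,871.12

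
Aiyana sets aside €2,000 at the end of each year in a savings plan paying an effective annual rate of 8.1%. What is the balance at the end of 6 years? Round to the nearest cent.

Accumulation factor s(6|0.081) = 7.354453; FV = 2000 × 7.354453 = 14,708.9068

€14,708.91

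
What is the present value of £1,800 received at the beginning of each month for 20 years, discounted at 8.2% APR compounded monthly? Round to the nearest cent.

£213,480.52

i = 0.082/12 = 0.00683333 per month; n = 20·12 = 240.
PV = PMT · [1 − (1+i)^(−n)] / i × (1+i) = 1800 · 118.600290 = 213,480.5219
Payments are at the start of each period, so multiply by (1+i).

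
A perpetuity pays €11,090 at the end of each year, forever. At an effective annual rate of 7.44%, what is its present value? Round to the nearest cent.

€149,059.14

PV = PMT / i = 11090 / 0.0744 = 149,059.1398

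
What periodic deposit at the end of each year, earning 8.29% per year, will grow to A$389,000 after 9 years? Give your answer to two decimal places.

A$30,775.90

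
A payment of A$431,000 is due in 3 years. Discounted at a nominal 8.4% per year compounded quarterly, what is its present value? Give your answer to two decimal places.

A$335,867.80

With 4 periods per year: i = 0.021, n = 12.
PV = 431,000 / (1 + 0.021)^12 = 431,000 / 1.283243 = 335,867.7966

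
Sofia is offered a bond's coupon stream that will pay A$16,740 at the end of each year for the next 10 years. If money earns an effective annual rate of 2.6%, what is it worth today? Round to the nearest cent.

Annuity factor a(10|0.026) = 8.707012; PV = 16740 × 8.707012 = 145,755.3793

A$145,755.38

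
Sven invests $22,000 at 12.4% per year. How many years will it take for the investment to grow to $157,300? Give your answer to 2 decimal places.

16.83 years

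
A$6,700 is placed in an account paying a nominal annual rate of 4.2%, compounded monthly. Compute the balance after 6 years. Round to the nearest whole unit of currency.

i = 0.042/12 = 0.0035 per month; n = 6·12 = 72.
FV = PV·(1+i)^n = 6,700 × 1.286030 = 8,616.4016

A$8,616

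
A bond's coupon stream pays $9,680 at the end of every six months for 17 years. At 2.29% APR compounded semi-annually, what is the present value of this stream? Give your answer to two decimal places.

$271,351.74

Periodic rate i = 0.0229/2 = 0.01145; n = 17 × 2 = 34 periods.
Annuity factor a(34|0.01145) = 28.032205; PV = 9680 × 28.032205 = 271,351.7447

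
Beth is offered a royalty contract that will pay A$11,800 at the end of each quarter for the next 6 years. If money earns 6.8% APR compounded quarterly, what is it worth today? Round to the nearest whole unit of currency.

A$230,959

i = 0.068/4 = 0.017 per quarter; n = 6·4 = 24.
PV = 11800 × [1 − (1+0.017)^(−24)] / 0.017 = 11800 × 19.572757 = 230,958.5317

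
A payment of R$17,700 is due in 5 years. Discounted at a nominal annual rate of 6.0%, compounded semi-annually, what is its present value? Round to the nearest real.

R$13,170

Periodic rate i = 0.06/2 = 0.03; n = 5 × 2 = 10 periods.
PV = FV·(1+i)^(−n) = 17,700 × 0.744094 = 13,170.4623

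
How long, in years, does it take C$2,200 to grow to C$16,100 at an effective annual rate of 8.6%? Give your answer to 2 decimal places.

24.13 years

n = ln(16100/2200) / ln(1+0.086) = ln(7.31818) / 0.082501 = 24.1252 years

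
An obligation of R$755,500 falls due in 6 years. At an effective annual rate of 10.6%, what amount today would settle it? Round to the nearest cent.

R$412,765.80

Discount factor = (1+0.106)^(−6) = 0.546348; PV = 755,500 × 0.546348 = 412,765.8005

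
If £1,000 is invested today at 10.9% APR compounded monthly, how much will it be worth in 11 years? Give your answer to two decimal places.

£3,298.89

With 12 periods per year: i = 0.00908333, n = 132.
FV = PV·(1+i)^n = 1,000 × 3.298894 = 3,298.8941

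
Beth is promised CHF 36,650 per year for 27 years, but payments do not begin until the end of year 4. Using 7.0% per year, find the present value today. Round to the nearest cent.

PV at t=3 (ordinary 27-year annuity): 36650 × a(27|0.07) = 36650 × 11.986709 = 439,312.8863
PV₀ = 439,312.8863 / (1+0.07)^3 = 439,312.8863 / 1.225043 = 358,610.1763

CHF 358,610.18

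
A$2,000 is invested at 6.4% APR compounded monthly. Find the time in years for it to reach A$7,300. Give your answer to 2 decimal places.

Periodic rate i = 0.064/12 = 0.00533333.
n = ln(7300/2000) / ln(1+0.00533333) = ln(3.65000) / 0.005319 = 243.4081 months
= 243.4081/12 years

20.28 years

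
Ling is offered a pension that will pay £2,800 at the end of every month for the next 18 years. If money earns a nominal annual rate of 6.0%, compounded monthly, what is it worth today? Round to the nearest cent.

£369,314.05

Periodic rate i = 0.06/12 = 0.005; n = 18 × 12 = 216 periods.
PV = 2800 × [1 − (1+0.005)^(−216)] / 0.005 = 2800 × 131.897876 = 369,314.0532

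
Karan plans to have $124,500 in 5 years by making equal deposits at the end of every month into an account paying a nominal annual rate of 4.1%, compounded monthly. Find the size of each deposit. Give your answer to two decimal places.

With 12 periods per year: i = 0.00341667, n = 60.
PMT = 124500 / ( [(1+0.00341667)^60 − 1] / 0.00341667 ) = 124500 / 66.467188 = 1,873.1047

$1,873.10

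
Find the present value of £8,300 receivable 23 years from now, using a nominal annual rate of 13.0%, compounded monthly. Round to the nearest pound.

£424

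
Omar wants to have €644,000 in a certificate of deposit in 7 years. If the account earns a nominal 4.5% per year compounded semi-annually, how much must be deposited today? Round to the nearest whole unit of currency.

€471,628

With 2 periods per year: i = 0.0225, n = 14.
PV = 644,000 / (1 + 0.0225)^14 = 644,000 / 1.365483 = 471,627.8405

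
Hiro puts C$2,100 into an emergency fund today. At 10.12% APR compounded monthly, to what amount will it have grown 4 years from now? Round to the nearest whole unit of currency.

C$3,143

i = 0.1012/12 = 0.00843333 per month; n = 4·12 = 48.
2,100 × (1+0.00843333)^48 = 2,100 × 1.496460 = 3,142.5670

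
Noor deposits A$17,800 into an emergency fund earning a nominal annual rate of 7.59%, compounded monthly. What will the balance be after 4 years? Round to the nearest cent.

With 12 periods per year: i = 0.006325, n = 48.
FV = 17,800 × (1 + 0.006325)^48 = 24,091.0970

A$24,091.10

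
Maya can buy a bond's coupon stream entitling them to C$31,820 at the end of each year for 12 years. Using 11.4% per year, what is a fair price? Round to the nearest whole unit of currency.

C$202,709

PV = 31820 × [1 − (1+0.114)^(−12)] / 0.114 = 31820 × 6.370484 = 202,708.7894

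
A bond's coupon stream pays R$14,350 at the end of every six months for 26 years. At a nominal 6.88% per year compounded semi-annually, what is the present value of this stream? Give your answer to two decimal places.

Periodic rate i = 0.0688/2 = 0.0344; n = 26 × 2 = 52 periods.
PV = PMT · [1 − (1+i)^(−n)] / i = 14350 · 24.062060 = 345,290.5624

R$345,290.56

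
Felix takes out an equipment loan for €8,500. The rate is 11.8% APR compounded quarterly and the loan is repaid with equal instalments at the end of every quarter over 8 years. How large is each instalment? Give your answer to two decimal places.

Periodic rate i = 0.118/4 = 0.0295; n = 8 × 4 = 32 periods.
PMT = 8500 / ( [1 − (1+0.0295)^(−32)] / 0.0295 ) = 8500 / 20.528202 = 414.0645

€414.06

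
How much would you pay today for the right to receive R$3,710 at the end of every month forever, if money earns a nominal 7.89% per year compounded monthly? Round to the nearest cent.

R$564,258.56

Periodic rate i = 0.0789/12 = 0.006575.
PV = PMT / i = 3710 / 0.006575 = 564,258.5551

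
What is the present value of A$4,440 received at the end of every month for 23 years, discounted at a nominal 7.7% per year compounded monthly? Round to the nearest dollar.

With 12 periods per year: i = 0.00641667, n = 276.
PV = 4440 × [1 − (1+0.00641667)^(−276)] / 0.00641667 = 4440 × 129.174824 = 573,536.2197

A$573,536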